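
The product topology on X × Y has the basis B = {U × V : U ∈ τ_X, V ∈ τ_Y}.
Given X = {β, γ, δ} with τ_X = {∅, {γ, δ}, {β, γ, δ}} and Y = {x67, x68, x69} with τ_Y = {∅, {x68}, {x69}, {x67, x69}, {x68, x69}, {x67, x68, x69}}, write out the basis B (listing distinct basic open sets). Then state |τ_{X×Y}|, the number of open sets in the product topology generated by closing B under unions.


Basis B = {∅ × ∅, {γ, δ} × {x68}, {γ, δ} × {x69}, {β, γ, δ} × {x68}, {β, γ, δ} × {x69}, {γ, δ} × {x67, x69}, {γ, δ} × {x68, x69}, {β, γ, δ} × {x67, x69}, {β, γ, δ} × {x68, x69}, {γ, δ} × {x67, x68, x69}, {β, γ, δ} × {x67, x68, x69}}; |τ_{X×Y}| = 18.

Enumerate products U × V with U ∈ τ_X, V ∈ τ_Y (deduplicated):
  ∅ × ∅ = {} (∅)
  {γ, δ} × {x68} = {(γ,x68), (δ,x68)}
  {γ, δ} × {x69} = {(γ,x69), (δ,x69)}
  {β, γ, δ} × {x68} = {(β,x68), (γ,x68), (δ,x68)}
  {β, γ, δ} × {x69} = {(β,x69), (γ,x69), (δ,x69)}
  {γ, δ} × {x67, x69} = {(γ,x67), (γ,x69), (δ,x67), (δ,x69)}
  {γ, δ} × {x68, x69} = {(γ,x68), (γ,x69), (δ,x68), (δ,x69)}
  {β, γ, δ} × {x67, x69} = {(β,x67), (β,x69), (γ,x67), (γ,x69), (δ,x67), (δ,x69)}
  {β, γ, δ} × {x68, x69} = {(β,x68), (β,x69), (γ,x68), (γ,x69), (δ,x68), (δ,x69)}
  {γ, δ} × {x67, x68, x69} = {(γ,x67), (γ,x68), (γ,x69), (δ,x67), (δ,x68), (δ,x69)}
  {β, γ, δ} × {x67, x68, x69} = {(β,x67), (β,x68), (β,x69), (γ,x67), (γ,x68), (γ,x69), (δ,x67), (δ,x68), (δ,x69)}
These 11 distinct sets form the basis B.
Close under arbitrary unions to get τ_{X×Y}; counting gives |τ_{X×Y}| = 18.


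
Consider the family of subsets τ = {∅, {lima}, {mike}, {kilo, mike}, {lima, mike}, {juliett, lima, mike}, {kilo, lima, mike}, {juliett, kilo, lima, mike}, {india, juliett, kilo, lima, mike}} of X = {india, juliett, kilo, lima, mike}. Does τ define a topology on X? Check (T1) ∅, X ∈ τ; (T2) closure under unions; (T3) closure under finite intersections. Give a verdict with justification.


τ IS a topology on X.

Axiom (T1): ∅ ∈ τ? Yes; X ∈ τ? Yes.
Axiom (T2/T3): check pairwise unions and intersections of members of τ.
All pairwise intersections and unions checked — each lies in τ. Therefore τ satisfies (T1), (T2), (T3): it IS a topology on X.


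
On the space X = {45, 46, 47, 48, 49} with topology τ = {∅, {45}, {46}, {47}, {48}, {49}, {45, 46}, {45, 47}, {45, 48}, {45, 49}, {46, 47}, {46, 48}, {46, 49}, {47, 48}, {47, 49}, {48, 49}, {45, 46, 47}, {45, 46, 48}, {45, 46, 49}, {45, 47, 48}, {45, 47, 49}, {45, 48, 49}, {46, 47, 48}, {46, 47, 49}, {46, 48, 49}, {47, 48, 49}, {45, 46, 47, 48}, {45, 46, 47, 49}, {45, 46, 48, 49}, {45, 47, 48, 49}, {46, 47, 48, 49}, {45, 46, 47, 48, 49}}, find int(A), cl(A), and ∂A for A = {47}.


int(A) = {47}, cl(A) = {47}, ∂A = ∅.

Closed sets in (X, τ) are complements of opens:
  closed(X, τ) = {∅, {45}, {46}, {47}, {48}, {49}, {45, 46}, {45, 47}, {45, 48}, {45, 49}, {46, 47}, {46, 48}, {46, 49}, {47, 48}, {47, 49}, {48, 49}, {45, 46, 47}, {45, 46, 48}, {45, 46, 49}, {45, 47, 48}, {45, 47, 49}, {45, 48, 49}, {46, 47, 48}, {46, 47, 49}, {46, 48, 49}, {47, 48, 49}, {45, 46, 47, 48}, {45, 46, 47, 49}, {45, 46, 48, 49}, {45, 47, 48, 49}, {46, 47, 48, 49}, {45, 46, 47, 48, 49}}.
int(A) = ⋃ {U ∈ τ : U ⊆ A}. Opens contained in A: ∅, {47}.
Taking the union of these: int(A) = {47}.
cl(A) = ⋂ {C closed : A ⊆ C}. Closed sets containing A: {47}, {45, 47}, {46, 47}, {47, 48}, {47, 49}, {45, 46, 47}, {45, 47, 48}, {45, 47, 49}, {46, 47, 48}, {46, 47, 49}, {47, 48, 49}, {45, 46, 47, 48}, {45, 46, 47, 49}, {45, 47, 48, 49}, {46, 47, 48, 49}, {45, 46, 47, 48, 49}.
Intersecting these: cl(A) = {47}.
∂A = cl(A) ∖ int(A) = {47} ∖ {47} = ∅.


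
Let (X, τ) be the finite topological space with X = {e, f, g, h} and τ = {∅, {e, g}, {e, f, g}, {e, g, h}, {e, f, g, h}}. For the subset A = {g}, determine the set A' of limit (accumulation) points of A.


A' = {e, f, h}

For each x ∈ X, list the open sets U ∈ τ with x ∈ U, then check whether U ∩ (A ∖ {x}) ≠ ∅ for every such U.
  x = e: opens ∋ x are {e, g}, {e, f, g}, {e, g, h}, {e, f, g, h}; each meets A ∖ {e}, so x IS a limit point.
  x = f: opens ∋ x are {e, f, g}, {e, f, g, h}; each meets A ∖ {f}, so x IS a limit point.
  x = g: open {e, g} ∋ x has {e, g} ∩ (A ∖ {g}) = ∅, so x is NOT a limit point.
  x = h: opens ∋ x are {e, g, h}, {e, f, g, h}; each meets A ∖ {h}, so x IS a limit point.
Collecting: A' = {e, f, h}.


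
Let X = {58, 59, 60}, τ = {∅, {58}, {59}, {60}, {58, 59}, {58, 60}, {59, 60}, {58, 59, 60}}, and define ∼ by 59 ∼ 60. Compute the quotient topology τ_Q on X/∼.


X/∼ = {[58], [59=60]}; |τ_Q| = 4.

Equivalence classes: [58], [59=60].
Quotient map π: X → X/∼ sends 58 ↦ [58], 59 ↦ [59=60], 60 ↦ [59=60].
For each subset V ⊆ X/∼, compute π^{-1}(V) ⊆ X and check whether π^{-1}(V) ∈ τ. V is open in τ_Q iff π^{-1}(V) ∈ τ.
  V = {}: π^{-1}(V) = ∅ ∈ τ ✓.
  V = {[58]}: π^{-1}(V) = {58} ∈ τ ✓.
  V = {[59=60]}: π^{-1}(V) = {59, 60} ∈ τ ✓.
  V = {[58], [59=60]}: π^{-1}(V) = {58, 59, 60} ∈ τ ✓.
Open sets in the quotient: τ_Q = {{}, {[58]}, {[59=60]}, {[58], [59=60]}} (4 elements).


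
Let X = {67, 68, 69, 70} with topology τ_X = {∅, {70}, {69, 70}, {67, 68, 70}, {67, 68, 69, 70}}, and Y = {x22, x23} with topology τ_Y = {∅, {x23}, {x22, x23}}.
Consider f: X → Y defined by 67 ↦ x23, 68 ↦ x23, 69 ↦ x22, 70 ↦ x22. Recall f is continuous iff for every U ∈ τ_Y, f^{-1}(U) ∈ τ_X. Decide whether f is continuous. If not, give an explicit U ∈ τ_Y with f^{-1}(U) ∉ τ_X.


f is NOT continuous.

Compute f^{-1}(U) for each U ∈ τ_Y:
  U = ∅: f^{-1}(U) = ∅ ∈ τ_X ✓.
  U = {x23}: f^{-1}(U) = {67, 68} ∉ τ_X ✗.
  U = {x22, x23}: f^{-1}(U) = {67, 68, 69, 70} ∈ τ_X ✓.
Found U = {x23} with f^{-1}(U) = {67, 68} not in τ_X. Therefore f is NOT continuous.


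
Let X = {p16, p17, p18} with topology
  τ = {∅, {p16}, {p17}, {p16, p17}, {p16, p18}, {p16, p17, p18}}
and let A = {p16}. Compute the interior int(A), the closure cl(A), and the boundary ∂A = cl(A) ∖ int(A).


int(A) = {p16}, cl(A) = {p16, p18}, ∂A = {p18}.

Closed sets in (X, τ) are complements of opens:
  closed(X, τ) = {∅, {p17}, {p18}, {p16, p18}, {p17, p18}, {p16, p17, p18}}.
int(A) = ⋃ {U ∈ τ : U ⊆ A}. Opens contained in A: ∅, {p16}.
Taking the union of these: int(A) = {p16}.
cl(A) = ⋂ {C closed : A ⊆ C}. Closed sets containing A: {p16, p18}, {p16, p17, p18}.
Intersecting these: cl(A) = {p16, p18}.
∂A = cl(A) ∖ int(A) = {p16, p18} ∖ {p16} = {p18}.


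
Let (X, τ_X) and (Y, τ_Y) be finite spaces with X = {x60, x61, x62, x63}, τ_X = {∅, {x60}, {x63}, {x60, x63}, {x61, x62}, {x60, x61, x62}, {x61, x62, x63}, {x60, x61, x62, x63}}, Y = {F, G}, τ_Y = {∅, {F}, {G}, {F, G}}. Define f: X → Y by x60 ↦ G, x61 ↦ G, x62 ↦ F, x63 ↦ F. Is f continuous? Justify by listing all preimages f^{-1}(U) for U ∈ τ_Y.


f is NOT continuous.

Compute f^{-1}(U) for each U ∈ τ_Y:
  U = ∅: f^{-1}(U) = ∅ ∈ τ_X ✓.
  U = {F}: f^{-1}(U) = {x62, x63} ∉ τ_X ✗.
  U = {G}: f^{-1}(U) = {x60, x61} ∉ τ_X ✗.
  U = {F, G}: f^{-1}(U) = {x60, x61, x62, x63} ∈ τ_X ✓.
Found U = {F} with f^{-1}(U) = {x62, x63} not in τ_X. Therefore f is NOT continuous.


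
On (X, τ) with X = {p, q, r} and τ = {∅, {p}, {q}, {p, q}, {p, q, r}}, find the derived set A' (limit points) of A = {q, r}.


A' = {r}

For each x ∈ X, list the open sets U ∈ τ with x ∈ U, then check whether U ∩ (A ∖ {x}) ≠ ∅ for every such U.
  x = p: open {p} ∋ x has {p} ∩ (A ∖ {p}) = ∅, so x is NOT a limit point.
  x = q: open {q} ∋ x has {q} ∩ (A ∖ {q}) = ∅, so x is NOT a limit point.
  x = r: opens ∋ x are {p, q, r}; each meets A ∖ {r}, so x IS a limit point.
Collecting: A' = {r}.


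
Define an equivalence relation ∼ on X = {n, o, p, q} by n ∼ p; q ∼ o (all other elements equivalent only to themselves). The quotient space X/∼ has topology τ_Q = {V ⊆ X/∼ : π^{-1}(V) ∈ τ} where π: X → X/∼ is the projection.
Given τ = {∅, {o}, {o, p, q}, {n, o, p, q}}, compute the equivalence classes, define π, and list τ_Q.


X/∼ = {[n=p], [o=q]}; |τ_Q| = 2.

Equivalence classes: [n=p], [o=q].
Quotient map π: X → X/∼ sends n ↦ [n=p], o ↦ [o=q], p ↦ [n=p], q ↦ [o=q].
For each subset V ⊆ X/∼, compute π^{-1}(V) ⊆ X and check whether π^{-1}(V) ∈ τ. V is open in τ_Q iff π^{-1}(V) ∈ τ.
  V = {}: π^{-1}(V) = ∅ ∈ τ ✓.
  V = {[n=p]}: π^{-1}(V) = {n, p} ∉ τ ✗.
  V = {[o=q]}: π^{-1}(V) = {o, q} ∉ τ ✗.
  V = {[n=p], [o=q]}: π^{-1}(V) = {n, o, p, q} ∈ τ ✓.
Open sets in the quotient: τ_Q = {{}, {[n=p], [o=q]}} (2 elements).


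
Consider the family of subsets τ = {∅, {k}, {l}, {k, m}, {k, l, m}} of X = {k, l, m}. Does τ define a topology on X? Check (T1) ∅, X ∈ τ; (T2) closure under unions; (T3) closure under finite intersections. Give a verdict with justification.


τ is NOT a topology on X.

Axiom (T1): ∅ ∈ τ? Yes; X ∈ τ? Yes.
Axiom (T2/T3): check pairwise unions and intersections of members of τ.
Counterexample for (T2): {k} ∪ {l} = {k, l} ∉ τ. Therefore τ is NOT a topology.


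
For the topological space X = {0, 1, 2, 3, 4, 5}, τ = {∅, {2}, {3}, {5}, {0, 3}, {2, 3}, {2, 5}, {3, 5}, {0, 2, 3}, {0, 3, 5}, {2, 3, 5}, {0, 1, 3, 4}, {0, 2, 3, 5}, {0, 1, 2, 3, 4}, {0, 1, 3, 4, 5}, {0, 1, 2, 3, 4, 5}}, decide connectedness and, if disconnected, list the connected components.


(X, τ) is disconnected; components = [{2}, {5}, {0, 1, 3, 4}].

Find clopen sets (U ∈ τ with X ∖ U ∈ τ):
  U = ∅, X ∖ U = {0, 1, 2, 3, 4, 5} — both open, so U is clopen.
  U = {2}, X ∖ U = {0, 1, 3, 4, 5} — both open, so U is clopen.
  U = {5}, X ∖ U = {0, 1, 2, 3, 4} — both open, so U is clopen.
  U = {2, 5}, X ∖ U = {0, 1, 3, 4} — both open, so U is clopen.
  U = {0, 1, 3, 4}, X ∖ U = {2, 5} — both open, so U is clopen.
  U = {0, 1, 2, 3, 4}, X ∖ U = {5} — both open, so U is clopen.
  U = {0, 1, 3, 4, 5}, X ∖ U = {2} — both open, so U is clopen.
  U = {0, 1, 2, 3, 4, 5}, X ∖ U = ∅ — both open, so U is clopen.
Nontrivial clopen(s) exist: e.g. {2}. So (X, τ) is disconnected.
Compute connected components by grouping points that agree on all clopens:
  component: {2}
  component: {5}
  component: {0, 1, 3, 4}


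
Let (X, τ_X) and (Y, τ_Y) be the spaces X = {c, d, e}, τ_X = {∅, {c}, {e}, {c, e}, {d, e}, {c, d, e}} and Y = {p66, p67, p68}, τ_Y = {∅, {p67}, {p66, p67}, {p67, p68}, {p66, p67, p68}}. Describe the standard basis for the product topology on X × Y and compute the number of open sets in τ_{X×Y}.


Basis B = {∅ × ∅, {c} × {p67}, {e} × {p67}, {c} × {p66, p67}, {c} × {p67, p68}, {c, e} × {p67}, {d, e} × {p67}, {e} × {p66, p67}, {e} × {p67, p68}, {c} × {p66, p67, p68}, {c, d, e} × {p67}, {e} × {p66, p67, p68}, {c, e} × {p66, p67}, {c, e} × {p67, p68}, {d, e} × {p66, p67}, {d, e} × {p67, p68}, {c, e} × {p66, p67, p68}, {c, d, e} × {p66, p67}, {c, d, e} × {p67, p68}, {d, e} × {p66, p67, p68}, {c, d, e} × {p66, p67, p68}}; |τ_{X×Y}| = 70.

Enumerate products U × V with U ∈ τ_X, V ∈ τ_Y (deduplicated):
  ∅ × ∅ = {} (∅)
  {c} × {p67} = {(c,p67)}
  {e} × {p67} = {(e,p67)}
  {c} × {p66, p67} = {(c,p66), (c,p67)}
  {c} × {p67, p68} = {(c,p67), (c,p68)}
  {c, e} × {p67} = {(c,p67), (e,p67)}
  {d, e} × {p67} = {(d,p67), (e,p67)}
  {e} × {p66, p67} = {(e,p66), (e,p67)}
  {e} × {p67, p68} = {(e,p67), (e,p68)}
  {c} × {p66, p67, p68} = {(c,p66), (c,p67), (c,p68)}
  {c, d, e} × {p67} = {(c,p67), (d,p67), (e,p67)}
  {e} × {p66, p67, p68} = {(e,p66), (e,p67), (e,p68)}
  {c, e} × {p66, p67} = {(c,p66), (c,p67), (e,p66), (e,p67)}
  {c, e} × {p67, p68} = {(c,p67), (c,p68), (e,p67), (e,p68)}
  {d, e} × {p66, p67} = {(d,p66), (d,p67), (e,p66), (e,p67)}
  {d, e} × {p67, p68} = {(d,p67), (d,p68), (e,p67), (e,p68)}
  {c, e} × {p66, p67, p68} = {(c,p66), (c,p67), (c,p68), (e,p66), (e,p67), (e,p68)}
  {c, d, e} × {p66, p67} = {(c,p66), (c,p67), (d,p66), (d,p67), (e,p66), (e,p67)}
  {c, d, e} × {p67, p68} = {(c,p67), (c,p68), (d,p67), (d,p68), (e,p67), (e,p68)}
  {d, e} × {p66, p67, p68} = {(d,p66), (d,p67), (d,p68), (e,p66), (e,p67), (e,p68)}
  {c, d, e} × {p66, p67, p68} = {(c,p66), (c,p67), (c,p68), (d,p66), (d,p67), (d,p68), (e,p66), (e,p67), (e,p68)}
These 21 distinct sets form the basis B.
Close under arbitrary unions to get τ_{X×Y}; counting gives |τ_{X×Y}| = 70.


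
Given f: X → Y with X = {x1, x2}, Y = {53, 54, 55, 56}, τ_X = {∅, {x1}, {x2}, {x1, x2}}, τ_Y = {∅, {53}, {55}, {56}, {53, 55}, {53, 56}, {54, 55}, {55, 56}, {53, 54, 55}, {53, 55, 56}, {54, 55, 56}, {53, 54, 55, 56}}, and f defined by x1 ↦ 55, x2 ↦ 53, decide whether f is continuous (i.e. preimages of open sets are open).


f IS continuous.

Compute f^{-1}(U) for each U ∈ τ_Y:
  U = ∅: f^{-1}(U) = ∅ ∈ τ_X ✓.
  U = {53}: f^{-1}(U) = {x2} ∈ τ_X ✓.
  U = {55}: f^{-1}(U) = {x1} ∈ τ_X ✓.
  U = {56}: f^{-1}(U) = ∅ ∈ τ_X ✓.
  U = {53, 55}: f^{-1}(U) = {x1, x2} ∈ τ_X ✓.
  U = {53, 56}: f^{-1}(U) = {x2} ∈ τ_X ✓.
  U = {54, 55}: f^{-1}(U) = {x1} ∈ τ_X ✓.
  U = {55, 56}: f^{-1}(U) = {x1} ∈ τ_X ✓.
  U = {53, 54, 55}: f^{-1}(U) = {x1, x2} ∈ τ_X ✓.
  U = {53, 55, 56}: f^{-1}(U) = {x1, x2} ∈ τ_X ✓.
  U = {54, 55, 56}: f^{-1}(U) = {x1} ∈ τ_X ✓.
  U = {53, 54, 55, 56}: f^{-1}(U) = {x1, x2} ∈ τ_X ✓.
Every preimage lies in τ_X, so f IS continuous.


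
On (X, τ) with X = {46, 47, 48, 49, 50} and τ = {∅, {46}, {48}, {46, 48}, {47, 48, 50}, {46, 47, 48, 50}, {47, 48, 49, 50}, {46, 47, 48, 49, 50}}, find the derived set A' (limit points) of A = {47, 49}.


A' = {49, 50}

For each x ∈ X, list the open sets U ∈ τ with x ∈ U, then check whether U ∩ (A ∖ {x}) ≠ ∅ for every such U.
  x = 46: open {46} ∋ x has {46} ∩ (A ∖ {46}) = ∅, so x is NOT a limit point.
  x = 47: open {47, 48, 50} ∋ x has {47, 48, 50} ∩ (A ∖ {47}) = ∅, so x is NOT a limit point.
  x = 48: open {48} ∋ x has {48} ∩ (A ∖ {48}) = ∅, so x is NOT a limit point.
  x = 49: opens ∋ x are {47, 48, 49, 50}, {46, 47, 48, 49, 50}; each meets A ∖ {49}, so x IS a limit point.
  x = 50: opens ∋ x are {47, 48, 50}, {46, 47, 48, 50}, {47, 48, 49, 50}, {46, 47, 48, 49, 50}; each meets A ∖ {50}, so x IS a limit point.
Collecting: A' = {49, 50}.


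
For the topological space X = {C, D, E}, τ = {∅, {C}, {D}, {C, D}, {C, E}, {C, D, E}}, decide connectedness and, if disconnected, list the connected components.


(X, τ) is disconnected; components = [{D}, {C, E}].

Find clopen sets (U ∈ τ with X ∖ U ∈ τ):
  U = ∅, X ∖ U = {C, D, E} — both open, so U is clopen.
  U = {D}, X ∖ U = {C, E} — both open, so U is clopen.
  U = {C, E}, X ∖ U = {D} — both open, so U is clopen.
  U = {C, D, E}, X ∖ U = ∅ — both open, so U is clopen.
Nontrivial clopen(s) exist: e.g. {D}. So (X, τ) is disconnected.
Compute connected components by grouping points that agree on all clopens:
  component: {D}
  component: {C, E}


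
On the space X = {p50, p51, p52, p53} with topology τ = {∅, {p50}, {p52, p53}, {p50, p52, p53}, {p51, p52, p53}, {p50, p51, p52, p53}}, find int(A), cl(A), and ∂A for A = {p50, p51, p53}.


int(A) = {p50}, cl(A) = {p50, p51, p52, p53}, ∂A = {p51, p52, p53}.

Closed sets in (X, τ) are complements of opens:
  closed(X, τ) = {∅, {p50}, {p51}, {p50, p51}, {p51, p52, p53}, {p50, p51, p52, p53}}.
int(A) = ⋃ {U ∈ τ : U ⊆ A}. Opens contained in A: ∅, {p50}.
Taking the union of these: int(A) = {p50}.
cl(A) = ⋂ {C closed : A ⊆ C}. Closed sets containing A: {p50, p51, p52, p53}.
Intersecting these: cl(A) = {p50, p51, p52, p53}.
∂A = cl(A) ∖ int(A) = {p50, p51, p52, p53} ∖ {p50} = {p51, p52, p53}.


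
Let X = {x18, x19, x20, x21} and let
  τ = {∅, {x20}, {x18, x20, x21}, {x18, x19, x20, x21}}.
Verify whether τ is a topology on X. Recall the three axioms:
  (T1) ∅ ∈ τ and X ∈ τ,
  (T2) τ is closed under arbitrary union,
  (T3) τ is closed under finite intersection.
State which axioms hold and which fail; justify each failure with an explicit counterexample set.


τ IS a topology on X.

Axiom (T1): ∅ ∈ τ? Yes; X ∈ τ? Yes.
Axiom (T2/T3): check pairwise unions and intersections of members of τ.
All pairwise intersections and unions checked — each lies in τ. Therefore τ satisfies (T1), (T2), (T3): it IS a topology on X.


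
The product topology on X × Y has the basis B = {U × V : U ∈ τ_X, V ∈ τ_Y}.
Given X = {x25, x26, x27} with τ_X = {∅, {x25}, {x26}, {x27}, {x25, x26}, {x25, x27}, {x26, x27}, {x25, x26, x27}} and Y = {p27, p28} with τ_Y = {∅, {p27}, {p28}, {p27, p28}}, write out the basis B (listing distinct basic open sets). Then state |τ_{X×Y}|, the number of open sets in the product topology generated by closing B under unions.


Basis B = {∅ × ∅, {x25} × {p27}, {x25} × {p28}, {x26} × {p27}, {x26} × {p28}, {x27} × {p27}, {x27} × {p28}, {x25} × {p27, p28}, {x25, x26} × {p27}, {x25, x27} × {p27}, {x25, x26} × {p28}, {x25, x27} × {p28}, {x26} × {p27, p28}, {x26, x27} × {p27}, {x26, x27} × {p28}, {x27} × {p27, p28}, {x25, x26, x27} × {p27}, {x25, x26, x27} × {p28}, {x25, x26} × {p27, p28}, {x25, x27} × {p27, p28}, {x26, x27} × {p27, p28}, {x25, x26, x27} × {p27, p28}}; |τ_{X×Y}| = 64.

Enumerate products U × V with U ∈ τ_X, V ∈ τ_Y (deduplicated):
  ∅ × ∅ = {} (∅)
  {x25} × {p27} = {(x25,p27)}
  {x25} × {p28} = {(x25,p28)}
  {x26} × {p27} = {(x26,p27)}
  {x26} × {p28} = {(x26,p28)}
  {x27} × {p27} = {(x27,p27)}
  {x27} × {p28} = {(x27,p28)}
  {x25} × {p27, p28} = {(x25,p27), (x25,p28)}
  {x25, x26} × {p27} = {(x25,p27), (x26,p27)}
  {x25, x27} × {p27} = {(x25,p27), (x27,p27)}
  {x25, x26} × {p28} = {(x25,p28), (x26,p28)}
  {x25, x27} × {p28} = {(x25,p28), (x27,p28)}
  {x26} × {p27, p28} = {(x26,p27), (x26,p28)}
  {x26, x27} × {p27} = {(x26,p27), (x27,p27)}
  {x26, x27} × {p28} = {(x26,p28), (x27,p28)}
  {x27} × {p27, p28} = {(x27,p27), (x27,p28)}
  {x25, x26, x27} × {p27} = {(x25,p27), (x26,p27), (x27,p27)}
  {x25, x26, x27} × {p28} = {(x25,p28), (x26,p28), (x27,p28)}
  {x25, x26} × {p27, p28} = {(x25,p27), (x25,p28), (x26,p27), (x26,p28)}
  {x25, x27} × {p27, p28} = {(x25,p27), (x25,p28), (x27,p27), (x27,p28)}
  {x26, x27} × {p27, p28} = {(x26,p27), (x26,p28), (x27,p27), (x27,p28)}
  {x25, x26, x27} × {p27, p28} = {(x25,p27), (x25,p28), (x26,p27), (x26,p28), (x27,p27), (x27,p28)}
These 22 distinct sets form the basis B.
Close under arbitrary unions to get τ_{X×Y}; counting gives |τ_{X×Y}| = 64.


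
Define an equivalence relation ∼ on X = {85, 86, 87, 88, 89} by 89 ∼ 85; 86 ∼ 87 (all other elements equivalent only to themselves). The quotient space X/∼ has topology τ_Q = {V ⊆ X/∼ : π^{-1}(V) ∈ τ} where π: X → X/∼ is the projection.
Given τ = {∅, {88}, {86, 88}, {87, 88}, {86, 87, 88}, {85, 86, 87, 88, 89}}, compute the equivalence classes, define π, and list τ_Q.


X/∼ = {[85=89], [86=87], [88]}; |τ_Q| = 4.

Equivalence classes: [85=89], [86=87], [88].
Quotient map π: X → X/∼ sends 85 ↦ [85=89], 86 ↦ [86=87], 87 ↦ [86=87], 88 ↦ [88], 89 ↦ [85=89].
For each subset V ⊆ X/∼, compute π^{-1}(V) ⊆ X and check whether π^{-1}(V) ∈ τ. V is open in τ_Q iff π^{-1}(V) ∈ τ.
  V = {}: π^{-1}(V) = ∅ ∈ τ ✓.
  V = {[85=89]}: π^{-1}(V) = {85, 89} ∉ τ ✗.
  V = {[86=87]}: π^{-1}(V) = {86, 87} ∉ τ ✗.
  V = {[85=89], [86=87]}: π^{-1}(V) = {85, 86, 87, 89} ∉ τ ✗.
  V = {[88]}: π^{-1}(V) = {88} ∈ τ ✓.
  V = {[85=89], [88]}: π^{-1}(V) = {85, 88, 89} ∉ τ ✗.
  V = {[86=87], [88]}: π^{-1}(V) = {86, 87, 88} ∈ τ ✓.
  V = {[85=89], [86=87], [88]}: π^{-1}(V) = {85, 86, 87, 88, 89} ∈ τ ✓.
Open sets in the quotient: τ_Q = {{}, {[88]}, {[86=87], [88]}, {[85=89], [86=87], [88]}} (4 elements).


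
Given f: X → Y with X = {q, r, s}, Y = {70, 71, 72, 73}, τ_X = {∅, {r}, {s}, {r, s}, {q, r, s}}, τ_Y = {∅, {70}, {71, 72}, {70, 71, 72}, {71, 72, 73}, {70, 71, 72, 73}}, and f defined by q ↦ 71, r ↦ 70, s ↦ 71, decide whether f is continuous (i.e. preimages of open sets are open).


f is NOT continuous.

Compute f^{-1}(U) for each U ∈ τ_Y:
  U = ∅: f^{-1}(U) = ∅ ∈ τ_X ✓.
  U = {70}: f^{-1}(U) = {r} ∈ τ_X ✓.
  U = {71, 72}: f^{-1}(U) = {q, s} ∉ τ_X ✗.
  U = {70, 71, 72}: f^{-1}(U) = {q, r, s} ∈ τ_X ✓.
  U = {71, 72, 73}: f^{-1}(U) = {q, s} ∉ τ_X ✗.
  U = {70, 71, 72, 73}: f^{-1}(U) = {q, r, s} ∈ τ_X ✓.
Found U = {71, 72} with f^{-1}(U) = {q, s} not in τ_X. Therefore f is NOT continuous.


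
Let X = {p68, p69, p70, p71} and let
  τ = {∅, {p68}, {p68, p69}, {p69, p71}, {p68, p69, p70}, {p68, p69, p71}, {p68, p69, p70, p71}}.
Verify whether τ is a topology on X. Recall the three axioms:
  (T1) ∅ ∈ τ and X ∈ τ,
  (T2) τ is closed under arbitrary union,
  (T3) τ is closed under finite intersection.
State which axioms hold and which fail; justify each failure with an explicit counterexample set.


τ is NOT a topology on X.

Axiom (T1): ∅ ∈ τ? Yes; X ∈ τ? Yes.
Axiom (T2/T3): check pairwise unions and intersections of members of τ.
Counterexample for (T3): {p68, p69} ∩ {p69, p71} = {p69} ∉ τ. Therefore τ is NOT a topology.


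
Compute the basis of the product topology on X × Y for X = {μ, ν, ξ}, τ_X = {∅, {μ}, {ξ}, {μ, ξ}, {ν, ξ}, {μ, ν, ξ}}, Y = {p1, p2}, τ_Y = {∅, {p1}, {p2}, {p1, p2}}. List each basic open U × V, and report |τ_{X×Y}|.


Basis B = {∅ × ∅, {μ} × {p1}, {μ} × {p2}, {ξ} × {p1}, {ξ} × {p2}, {μ} × {p1, p2}, {μ, ξ} × {p1}, {μ, ξ} × {p2}, {ν, ξ} × {p1}, {ν, ξ} × {p2}, {ξ} × {p1, p2}, {μ, ν, ξ} × {p1}, {μ, ν, ξ} × {p2}, {μ, ξ} × {p1, p2}, {ν, ξ} × {p1, p2}, {μ, ν, ξ} × {p1, p2}}; |τ_{X×Y}| = 36.

Enumerate products U × V with U ∈ τ_X, V ∈ τ_Y (deduplicated):
  ∅ × ∅ = {} (∅)
  {μ} × {p1} = {(μ,p1)}
  {μ} × {p2} = {(μ,p2)}
  {ξ} × {p1} = {(ξ,p1)}
  {ξ} × {p2} = {(ξ,p2)}
  {μ} × {p1, p2} = {(μ,p1), (μ,p2)}
  {μ, ξ} × {p1} = {(μ,p1), (ξ,p1)}
  {μ, ξ} × {p2} = {(μ,p2), (ξ,p2)}
  {ν, ξ} × {p1} = {(ν,p1), (ξ,p1)}
  {ν, ξ} × {p2} = {(ν,p2), (ξ,p2)}
  {ξ} × {p1, p2} = {(ξ,p1), (ξ,p2)}
  {μ, ν, ξ} × {p1} = {(μ,p1), (ν,p1), (ξ,p1)}
  {μ, ν, ξ} × {p2} = {(μ,p2), (ν,p2), (ξ,p2)}
  {μ, ξ} × {p1, p2} = {(μ,p1), (μ,p2), (ξ,p1), (ξ,p2)}
  {ν, ξ} × {p1, p2} = {(ν,p1), (ν,p2), (ξ,p1), (ξ,p2)}
  {μ, ν, ξ} × {p1, p2} = {(μ,p1), (μ,p2), (ν,p1), (ν,p2), (ξ,p1), (ξ,p2)}
These 16 distinct sets form the basis B.
Close under arbitrary unions to get τ_{X×Y}; counting gives |τ_{X×Y}| = 36.


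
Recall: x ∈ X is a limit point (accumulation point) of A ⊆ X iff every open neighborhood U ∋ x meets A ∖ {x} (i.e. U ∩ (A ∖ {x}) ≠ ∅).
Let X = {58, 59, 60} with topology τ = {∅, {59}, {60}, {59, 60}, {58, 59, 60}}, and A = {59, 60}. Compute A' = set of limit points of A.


A' = {58}

For each x ∈ X, list the open sets U ∈ τ with x ∈ U, then check whether U ∩ (A ∖ {x}) ≠ ∅ for every such U.
  x = 58: opens ∋ x are {58, 59, 60}; each meets A ∖ {58}, so x IS a limit point.
  x = 59: open {59} ∋ x has {59} ∩ (A ∖ {59}) = ∅, so x is NOT a limit point.
  x = 60: open {60} ∋ x has {60} ∩ (A ∖ {60}) = ∅, so x is NOT a limit point.
Collecting: A' = {58}.


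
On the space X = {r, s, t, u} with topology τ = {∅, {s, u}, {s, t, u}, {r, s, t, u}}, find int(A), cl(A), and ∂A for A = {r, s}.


int(A) = ∅, cl(A) = {r, s, t, u}, ∂A = {r, s, t, u}.

Closed sets in (X, τ) are complements of opens:
  closed(X, τ) = {∅, {r}, {r, t}, {r, s, t, u}}.
int(A) = ⋃ {U ∈ τ : U ⊆ A}. Opens contained in A: ∅.
Taking the union of these: int(A) = ∅.
cl(A) = ⋂ {C closed : A ⊆ C}. Closed sets containing A: {r, s, t, u}.
Intersecting these: cl(A) = {r, s, t, u}.
∂A = cl(A) ∖ int(A) = {r, s, t, u} ∖ ∅ = {r, s, t, u}.


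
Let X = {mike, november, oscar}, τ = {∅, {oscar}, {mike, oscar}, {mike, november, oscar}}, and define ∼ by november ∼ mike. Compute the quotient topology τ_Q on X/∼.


X/∼ = {[mike=november], [oscar]}; |τ_Q| = 3.

Equivalence classes: [mike=november], [oscar].
Quotient map π: X → X/∼ sends mike ↦ [mike=november], november ↦ [mike=november], oscar ↦ [oscar].
For each subset V ⊆ X/∼, compute π^{-1}(V) ⊆ X and check whether π^{-1}(V) ∈ τ. V is open in τ_Q iff π^{-1}(V) ∈ τ.
  V = {}: π^{-1}(V) = ∅ ∈ τ ✓.
  V = {[mike=november]}: π^{-1}(V) = {mike, november} ∉ τ ✗.
  V = {[oscar]}: π^{-1}(V) = {oscar} ∈ τ ✓.
  V = {[mike=november], [oscar]}: π^{-1}(V) = {mike, november, oscar} ∈ τ ✓.
Open sets in the quotient: τ_Q = {{}, {[oscar]}, {[mike=november], [oscar]}} (3 elements).


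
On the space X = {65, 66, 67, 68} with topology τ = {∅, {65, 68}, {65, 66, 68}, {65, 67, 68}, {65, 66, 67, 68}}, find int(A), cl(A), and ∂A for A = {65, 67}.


int(A) = ∅, cl(A) = {65, 66, 67, 68}, ∂A = {65, 66, 67, 68}.

Closed sets in (X, τ) are complements of opens:
  closed(X, τ) = {∅, {66}, {67}, {66, 67}, {65, 66, 67, 68}}.
int(A) = ⋃ {U ∈ τ : U ⊆ A}. Opens contained in A: ∅.
Taking the union of these: int(A) = ∅.
cl(A) = ⋂ {C closed : A ⊆ C}. Closed sets containing A: {65, 66, 67, 68}.
Intersecting these: cl(A) = {65, 66, 67, 68}.
∂A = cl(A) ∖ int(A) = {65, 66, 67, 68} ∖ ∅ = {65, 66, 67, 68}.


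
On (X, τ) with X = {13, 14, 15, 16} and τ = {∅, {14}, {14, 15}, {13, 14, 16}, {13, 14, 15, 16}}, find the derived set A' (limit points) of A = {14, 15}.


A' = {13, 15, 16}

For each x ∈ X, list the open sets U ∈ τ with x ∈ U, then check whether U ∩ (A ∖ {x}) ≠ ∅ for every such U.
  x = 13: opens ∋ x are {13, 14, 16}, {13, 14, 15, 16}; each meets A ∖ {13}, so x IS a limit point.
  x = 14: open {14} ∋ x has {14} ∩ (A ∖ {14}) = ∅, so x is NOT a limit point.
  x = 15: opens ∋ x are {14, 15}, {13, 14, 15, 16}; each meets A ∖ {15}, so x IS a limit point.
  x = 16: opens ∋ x are {13, 14, 16}, {13, 14, 15, 16}; each meets A ∖ {16}, so x IS a limit point.
Collecting: A' = {13, 15, 16}.


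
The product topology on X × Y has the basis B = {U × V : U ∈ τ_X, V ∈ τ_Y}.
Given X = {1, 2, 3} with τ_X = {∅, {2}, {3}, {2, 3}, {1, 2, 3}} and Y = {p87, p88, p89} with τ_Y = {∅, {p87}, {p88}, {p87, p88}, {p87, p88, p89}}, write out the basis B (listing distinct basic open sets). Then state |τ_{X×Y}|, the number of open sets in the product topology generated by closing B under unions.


Basis B = {∅ × ∅, {2} × {p87}, {2} × {p88}, {3} × {p87}, {3} × {p88}, {2} × {p87, p88}, {2, 3} × {p87}, {2, 3} × {p88}, {3} × {p87, p88}, {1, 2, 3} × {p87}, {1, 2, 3} × {p88}, {2} × {p87, p88, p89}, {3} × {p87, p88, p89}, {2, 3} × {p87, p88}, {1, 2, 3} × {p87, p88}, {2, 3} × {p87, p88, p89}, {1, 2, 3} × {p87, p88, p89}}; |τ_{X×Y}| = 48.

Enumerate products U × V with U ∈ τ_X, V ∈ τ_Y (deduplicated):
  ∅ × ∅ = {} (∅)
  {2} × {p87} = {(2,p87)}
  {2} × {p88} = {(2,p88)}
  {3} × {p87} = {(3,p87)}
  {3} × {p88} = {(3,p88)}
  {2} × {p87, p88} = {(2,p87), (2,p88)}
  {2, 3} × {p87} = {(2,p87), (3,p87)}
  {2, 3} × {p88} = {(2,p88), (3,p88)}
  {3} × {p87, p88} = {(3,p87), (3,p88)}
  {1, 2, 3} × {p87} = {(1,p87), (2,p87), (3,p87)}
  {1, 2, 3} × {p88} = {(1,p88), (2,p88), (3,p88)}
  {2} × {p87, p88, p89} = {(2,p87), (2,p88), (2,p89)}
  {3} × {p87, p88, p89} = {(3,p87), (3,p88), (3,p89)}
  {2, 3} × {p87, p88} = {(2,p87), (2,p88), (3,p87), (3,p88)}
  {1, 2, 3} × {p87, p88} = {(1,p87), (1,p88), (2,p87), (2,p88), (3,p87), (3,p88)}
  {2, 3} × {p87, p88, p89} = {(2,p87), (2,p88), (2,p89), (3,p87), (3,p88), (3,p89)}
  {1, 2, 3} × {p87, p88, p89} = {(1,p87), (1,p88), (1,p89), (2,p87), (2,p88), (2,p89), (3,p87), (3,p88), (3,p89)}
These 17 distinct sets form the basis B.
Close under arbitrary unions to get τ_{X×Y}; counting gives |τ_{X×Y}| = 48.


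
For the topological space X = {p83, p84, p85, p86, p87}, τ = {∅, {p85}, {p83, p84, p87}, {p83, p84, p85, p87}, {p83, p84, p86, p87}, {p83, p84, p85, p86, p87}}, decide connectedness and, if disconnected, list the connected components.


(X, τ) is disconnected; components = [{p85}, {p83, p84, p86, p87}].

Find clopen sets (U ∈ τ with X ∖ U ∈ τ):
  U = ∅, X ∖ U = {p83, p84, p85, p86, p87} — both open, so U is clopen.
  U = {p85}, X ∖ U = {p83, p84, p86, p87} — both open, so U is clopen.
  U = {p83, p84, p86, p87}, X ∖ U = {p85} — both open, so U is clopen.
  U = {p83, p84, p85, p86, p87}, X ∖ U = ∅ — both open, so U is clopen.
Nontrivial clopen(s) exist: e.g. {p83, p84, p86, p87}. So (X, τ) is disconnected.
Compute connected components by grouping points that agree on all clopens:
  component: {p85}
  component: {p83, p84, p86, p87}


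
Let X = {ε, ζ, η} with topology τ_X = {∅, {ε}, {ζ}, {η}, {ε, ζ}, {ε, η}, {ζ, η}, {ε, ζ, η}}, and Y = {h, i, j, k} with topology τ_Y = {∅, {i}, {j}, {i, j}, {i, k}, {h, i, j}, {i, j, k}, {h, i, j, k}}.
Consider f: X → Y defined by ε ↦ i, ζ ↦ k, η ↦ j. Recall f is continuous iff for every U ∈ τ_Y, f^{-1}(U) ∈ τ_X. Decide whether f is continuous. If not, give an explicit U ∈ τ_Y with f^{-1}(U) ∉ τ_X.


f IS continuous.

Compute f^{-1}(U) for each U ∈ τ_Y:
  U = ∅: f^{-1}(U) = ∅ ∈ τ_X ✓.
  U = {i}: f^{-1}(U) = {ε} ∈ τ_X ✓.
  U = {j}: f^{-1}(U) = {η} ∈ τ_X ✓.
  U = {i, j}: f^{-1}(U) = {ε, η} ∈ τ_X ✓.
  U = {i, k}: f^{-1}(U) = {ε, ζ} ∈ τ_X ✓.
  U = {h, i, j}: f^{-1}(U) = {ε, η} ∈ τ_X ✓.
  U = {i, j, k}: f^{-1}(U) = {ε, ζ, η} ∈ τ_X ✓.
  U = {h, i, j, k}: f^{-1}(U) = {ε, ζ, η} ∈ τ_X ✓.
Every preimage lies in τ_X, so f IS continuous.


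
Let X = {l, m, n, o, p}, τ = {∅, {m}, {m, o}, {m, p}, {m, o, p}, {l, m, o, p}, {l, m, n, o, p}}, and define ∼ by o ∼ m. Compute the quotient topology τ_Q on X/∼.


X/∼ = {[l], [m=o], [n], [p]}; |τ_Q| = 5.

Equivalence classes: [l], [m=o], [n], [p].
Quotient map π: X → X/∼ sends l ↦ [l], m ↦ [m=o], n ↦ [n], o ↦ [m=o], p ↦ [p].
For each subset V ⊆ X/∼, compute π^{-1}(V) ⊆ X and check whether π^{-1}(V) ∈ τ. V is open in τ_Q iff π^{-1}(V) ∈ τ.
  V = {}: π^{-1}(V) = ∅ ∈ τ ✓.
  V = {[l]}: π^{-1}(V) = {l} ∉ τ ✗.
  V = {[m=o]}: π^{-1}(V) = {m, o} ∈ τ ✓.
  V = {[l], [m=o]}: π^{-1}(V) = {l, m, o} ∉ τ ✗.
  V = {[n]}: π^{-1}(V) = {n} ∉ τ ✗.
  V = {[l], [n]}: π^{-1}(V) = {l, n} ∉ τ ✗.
  V = {[m=o], [n]}: π^{-1}(V) = {m, n, o} ∉ τ ✗.
  V = {[l], [m=o], [n]}: π^{-1}(V) = {l, m, n, o} ∉ τ ✗.
  V = {[p]}: π^{-1}(V) = {p} ∉ τ ✗.
  V = {[l], [p]}: π^{-1}(V) = {l, p} ∉ τ ✗.
  V = {[m=o], [p]}: π^{-1}(V) = {m, o, p} ∈ τ ✓.
  V = {[l], [m=o], [p]}: π^{-1}(V) = {l, m, o, p} ∈ τ ✓.
  V = {[n], [p]}: π^{-1}(V) = {n, p} ∉ τ ✗.
  V = {[l], [n], [p]}: π^{-1}(V) = {l, n, p} ∉ τ ✗.
  V = {[m=o], [n], [p]}: π^{-1}(V) = {m, n, o, p} ∉ τ ✗.
  V = {[l], [m=o], [n], [p]}: π^{-1}(V) = {l, m, n, o, p} ∈ τ ✓.
Open sets in the quotient: τ_Q = {{}, {[m=o]}, {[m=o], [p]}, {[l], [m=o], [p]}, {[l], [m=o], [n], [p]}} (5 elements).


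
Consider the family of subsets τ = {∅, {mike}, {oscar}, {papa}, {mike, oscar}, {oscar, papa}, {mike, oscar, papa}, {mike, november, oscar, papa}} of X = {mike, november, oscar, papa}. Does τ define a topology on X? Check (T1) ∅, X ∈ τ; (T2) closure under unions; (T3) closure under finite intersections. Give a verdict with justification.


τ is NOT a topology on X.

Axiom (T1): ∅ ∈ τ? Yes; X ∈ τ? Yes.
Axiom (T2/T3): check pairwise unions and intersections of members of τ.
Counterexample for (T2): {mike} ∪ {papa} = {mike, papa} ∉ τ. Therefore τ is NOT a topology.


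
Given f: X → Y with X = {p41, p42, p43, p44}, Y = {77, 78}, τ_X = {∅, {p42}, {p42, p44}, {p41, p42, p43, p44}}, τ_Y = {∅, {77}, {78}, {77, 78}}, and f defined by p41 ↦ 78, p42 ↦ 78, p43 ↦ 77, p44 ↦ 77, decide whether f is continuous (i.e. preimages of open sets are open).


f is NOT continuous.

Compute f^{-1}(U) for each U ∈ τ_Y:
  U = ∅: f^{-1}(U) = ∅ ∈ τ_X ✓.
  U = {77}: f^{-1}(U) = {p43, p44} ∉ τ_X ✗.
  U = {78}: f^{-1}(U) = {p41, p42} ∉ τ_X ✗.
  U = {77, 78}: f^{-1}(U) = {p41, p42, p43, p44} ∈ τ_X ✓.
Found U = {77} with f^{-1}(U) = {p43, p44} not in τ_X. Therefore f is NOT continuous.


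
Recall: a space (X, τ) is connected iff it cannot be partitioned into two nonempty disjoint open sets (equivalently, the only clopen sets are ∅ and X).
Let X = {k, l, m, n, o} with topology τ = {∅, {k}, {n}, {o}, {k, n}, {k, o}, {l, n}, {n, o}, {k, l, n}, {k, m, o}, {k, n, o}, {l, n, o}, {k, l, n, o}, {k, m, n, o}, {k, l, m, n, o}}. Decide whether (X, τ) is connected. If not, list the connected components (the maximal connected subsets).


(X, τ) is disconnected; components = [{l, n}, {k, m, o}].

Find clopen sets (U ∈ τ with X ∖ U ∈ τ):
  U = ∅, X ∖ U = {k, l, m, n, o} — both open, so U is clopen.
  U = {l, n}, X ∖ U = {k, m, o} — both open, so U is clopen.
  U = {k, m, o}, X ∖ U = {l, n} — both open, so U is clopen.
  U = {k, l, m, n, o}, X ∖ U = ∅ — both open, so U is clopen.
Nontrivial clopen(s) exist: e.g. {k, m, o}. So (X, τ) is disconnected.
Compute connected components by grouping points that agree on all clopens:
  component: {l, n}
  component: {k, m, o}


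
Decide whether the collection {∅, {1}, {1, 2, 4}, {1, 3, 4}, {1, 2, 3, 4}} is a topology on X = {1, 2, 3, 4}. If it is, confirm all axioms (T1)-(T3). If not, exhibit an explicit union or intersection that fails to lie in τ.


τ is NOT a topology on X.

Axiom (T1): ∅ ∈ τ? Yes; X ∈ τ? Yes.
Axiom (T2/T3): check pairwise unions and intersections of members of τ.
Counterexample for (T3): {1, 2, 4} ∩ {1, 3, 4} = {1, 4} ∉ τ. Therefore τ is NOT a topology.


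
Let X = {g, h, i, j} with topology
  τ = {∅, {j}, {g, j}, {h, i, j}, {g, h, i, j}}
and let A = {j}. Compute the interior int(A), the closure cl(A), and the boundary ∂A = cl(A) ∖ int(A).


int(A) = {j}, cl(A) = {g, h, i, j}, ∂A = {g, h, i}.

Closed sets in (X, τ) are complements of opens:
  closed(X, τ) = {∅, {g}, {h, i}, {g, h, i}, {g, h, i, j}}.
int(A) = ⋃ {U ∈ τ : U ⊆ A}. Opens contained in A: ∅, {j}.
Taking the union of these: int(A) = {j}.
cl(A) = ⋂ {C closed : A ⊆ C}. Closed sets containing A: {g, h, i, j}.
Intersecting these: cl(A) = {g, h, i, j}.
∂A = cl(A) ∖ int(A) = {g, h, i, j} ∖ {j} = {g, h, i}.


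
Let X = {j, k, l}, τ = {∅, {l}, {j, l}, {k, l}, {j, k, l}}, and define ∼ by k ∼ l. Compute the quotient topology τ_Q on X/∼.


X/∼ = {[j], [k=l]}; |τ_Q| = 3.

Equivalence classes: [j], [k=l].
Quotient map π: X → X/∼ sends j ↦ [j], k ↦ [k=l], l ↦ [k=l].
For each subset V ⊆ X/∼, compute π^{-1}(V) ⊆ X and check whether π^{-1}(V) ∈ τ. V is open in τ_Q iff π^{-1}(V) ∈ τ.
  V = {}: π^{-1}(V) = ∅ ∈ τ ✓.
  V = {[j]}: π^{-1}(V) = {j} ∉ τ ✗.
  V = {[k=l]}: π^{-1}(V) = {k, l} ∈ τ ✓.
  V = {[j], [k=l]}: π^{-1}(V) = {j, k, l} ∈ τ ✓.
Open sets in the quotient: τ_Q = {{}, {[k=l]}, {[j], [k=l]}} (3 elements).


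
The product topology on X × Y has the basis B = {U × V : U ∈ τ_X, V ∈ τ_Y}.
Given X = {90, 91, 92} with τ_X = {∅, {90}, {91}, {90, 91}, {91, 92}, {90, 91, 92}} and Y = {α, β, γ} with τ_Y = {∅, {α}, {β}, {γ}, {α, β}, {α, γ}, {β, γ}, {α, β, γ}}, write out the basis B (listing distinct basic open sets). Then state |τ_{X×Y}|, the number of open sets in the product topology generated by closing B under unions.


Basis B = {∅ × ∅, {90} × {α}, {90} × {β}, {90} × {γ}, {91} × {α}, {91} × {β}, {91} × {γ}, {90} × {α, β}, {90} × {α, γ}, {90, 91} × {α}, {90} × {β, γ}, {90, 91} × {β}, {90, 91} × {γ}, {91} × {α, β}, {91} × {α, γ}, {91, 92} × {α}, {91} × {β, γ}, {91, 92} × {β}, {91, 92} × {γ}, {90} × {α, β, γ}, {90, 91, 92} × {α}, {90, 91, 92} × {β}, {90, 91, 92} × {γ}, {91} × {α, β, γ}, {90, 91} × {α, β}, {90, 91} × {α, γ}, {90, 91} × {β, γ}, {91, 92} × {α, β}, {91, 92} × {α, γ}, {91, 92} × {β, γ}, {90, 91} × {α, β, γ}, {90, 91, 92} × {α, β}, {90, 91, 92} × {α, γ}, {90, 91, 92} × {β, γ}, {91, 92} × {α, β, γ}, {90, 91, 92} × {α, β, γ}}; |τ_{X×Y}| = 216.

Enumerate products U × V with U ∈ τ_X, V ∈ τ_Y (deduplicated):
  ∅ × ∅ = {} (∅)
  {90} × {α} = {(90,α)}
  {90} × {β} = {(90,β)}
  {90} × {γ} = {(90,γ)}
  {91} × {α} = {(91,α)}
  {91} × {β} = {(91,β)}
  {91} × {γ} = {(91,γ)}
  {90} × {α, β} = {(90,α), (90,β)}
  {90} × {α, γ} = {(90,α), (90,γ)}
  {90, 91} × {α} = {(90,α), (91,α)}
  {90} × {β, γ} = {(90,β), (90,γ)}
  {90, 91} × {β} = {(90,β), (91,β)}
  {90, 91} × {γ} = {(90,γ), (91,γ)}
  {91} × {α, β} = {(91,α), (91,β)}
  {91} × {α, γ} = {(91,α), (91,γ)}
  {91, 92} × {α} = {(91,α), (92,α)}
  {91} × {β, γ} = {(91,β), (91,γ)}
  {91, 92} × {β} = {(91,β), (92,β)}
  {91, 92} × {γ} = {(91,γ), (92,γ)}
  {90} × {α, β, γ} = {(90,α), (90,β), (90,γ)}
  {90, 91, 92} × {α} = {(90,α), (91,α), (92,α)}
  {90, 91, 92} × {β} = {(90,β), (91,β), (92,β)}
  {90, 91, 92} × {γ} = {(90,γ), (91,γ), (92,γ)}
  {91} × {α, β, γ} = {(91,α), (91,β), (91,γ)}
  {90, 91} × {α, β} = {(90,α), (90,β), (91,α), (91,β)}
  {90, 91} × {α, γ} = {(90,α), (90,γ), (91,α), (91,γ)}
  {90, 91} × {β, γ} = {(90,β), (90,γ), (91,β), (91,γ)}
  {91, 92} × {α, β} = {(91,α), (91,β), (92,α), (92,β)}
  {91, 92} × {α, γ} = {(91,α), (91,γ), (92,α), (92,γ)}
  {91, 92} × {β, γ} = {(91,β), (91,γ), (92,β), (92,γ)}
  {90, 91} × {α, β, γ} = {(90,α), (90,β), (90,γ), (91,α), (91,β), (91,γ)}
  {90, 91, 92} × {α, β} = {(90,α), (90,β), (91,α), (91,β), (92,α), (92,β)}
  {90, 91, 92} × {α, γ} = {(90,α), (90,γ), (91,α), (91,γ), (92,α), (92,γ)}
  {90, 91, 92} × {β, γ} = {(90,β), (90,γ), (91,β), (91,γ), (92,β), (92,γ)}
  {91, 92} × {α, β, γ} = {(91,α), (91,β), (91,γ), (92,α), (92,β), (92,γ)}
  {90, 91, 92} × {α, β, γ} = {(90,α), (90,β), (90,γ), (91,α), (91,β), (91,γ), (92,α), (92,β), (92,γ)}
These 36 distinct sets form the basis B.
Close under arbitrary unions to get τ_{X×Y}; counting gives |τ_{X×Y}| = 216.


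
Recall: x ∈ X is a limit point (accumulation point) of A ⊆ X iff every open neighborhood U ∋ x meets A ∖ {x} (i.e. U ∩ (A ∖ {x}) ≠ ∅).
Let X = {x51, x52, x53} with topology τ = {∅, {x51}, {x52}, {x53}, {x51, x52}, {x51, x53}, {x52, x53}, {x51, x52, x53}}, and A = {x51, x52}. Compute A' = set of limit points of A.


A' = ∅

For each x ∈ X, list the open sets U ∈ τ with x ∈ U, then check whether U ∩ (A ∖ {x}) ≠ ∅ for every such U.
  x = x51: open {x51} ∋ x has {x51} ∩ (A ∖ {x51}) = ∅, so x is NOT a limit point.
  x = x52: open {x52} ∋ x has {x52} ∩ (A ∖ {x52}) = ∅, so x is NOT a limit point.
  x = x53: open {x53} ∋ x has {x53} ∩ (A ∖ {x53}) = ∅, so x is NOT a limit point.
Collecting: A' = ∅.


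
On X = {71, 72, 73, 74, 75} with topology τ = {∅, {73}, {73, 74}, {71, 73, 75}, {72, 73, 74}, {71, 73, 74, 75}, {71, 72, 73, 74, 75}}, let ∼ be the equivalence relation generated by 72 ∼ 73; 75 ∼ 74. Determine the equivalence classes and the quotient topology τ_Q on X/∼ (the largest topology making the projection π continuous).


X/∼ = {[71], [72=73], [74=75]}; |τ_Q| = 2.

Equivalence classes: [71], [72=73], [74=75].
Quotient map π: X → X/∼ sends 71 ↦ [71], 72 ↦ [72=73], 73 ↦ [72=73], 74 ↦ [74=75], 75 ↦ [74=75].
For each subset V ⊆ X/∼, compute π^{-1}(V) ⊆ X and check whether π^{-1}(V) ∈ τ. V is open in τ_Q iff π^{-1}(V) ∈ τ.
  V = {}: π^{-1}(V) = ∅ ∈ τ ✓.
  V = {[71]}: π^{-1}(V) = {71} ∉ τ ✗.
  V = {[72=73]}: π^{-1}(V) = {72, 73} ∉ τ ✗.
  V = {[71], [72=73]}: π^{-1}(V) = {71, 72, 73} ∉ τ ✗.
  V = {[74=75]}: π^{-1}(V) = {74, 75} ∉ τ ✗.
  V = {[71], [74=75]}: π^{-1}(V) = {71, 74, 75} ∉ τ ✗.
  V = {[72=73], [74=75]}: π^{-1}(V) = {72, 73, 74, 75} ∉ τ ✗.
  V = {[71], [72=73], [74=75]}: π^{-1}(V) = {71, 72, 73, 74, 75} ∈ τ ✓.
Open sets in the quotient: τ_Q = {{}, {[71], [72=73], [74=75]}} (2 elements).
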